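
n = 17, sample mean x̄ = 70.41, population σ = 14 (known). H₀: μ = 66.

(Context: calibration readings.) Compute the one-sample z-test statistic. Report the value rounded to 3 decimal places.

SE = σ/√n = 14/√17 = 3.3955
z = (x̄−μ₀)/SE = (70.41−66)/3.3955 = 1.2988

test statistic = 1.299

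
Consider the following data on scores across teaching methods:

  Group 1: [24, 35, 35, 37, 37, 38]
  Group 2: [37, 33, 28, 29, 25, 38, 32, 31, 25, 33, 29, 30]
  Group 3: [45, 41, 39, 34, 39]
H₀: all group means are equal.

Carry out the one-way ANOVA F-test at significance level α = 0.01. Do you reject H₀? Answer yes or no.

Group means [34.33, 30.83, 39.60], grand mean 33.652
SSB = Σnᵢ(x̄ᵢ−x̄)² = 275.017; SSW = ΣΣ(x−x̄ᵢ)² = 382.200
MSB = 275.017/2 = 137.5087; MSW = 382.200/20 = 19.1100
F = MSB/MSW = 7.1956
df = (2, 20)
p-value (upper-tail) = 0.00442
At α=0.01: p < α → reject H₀

reject H₀: yes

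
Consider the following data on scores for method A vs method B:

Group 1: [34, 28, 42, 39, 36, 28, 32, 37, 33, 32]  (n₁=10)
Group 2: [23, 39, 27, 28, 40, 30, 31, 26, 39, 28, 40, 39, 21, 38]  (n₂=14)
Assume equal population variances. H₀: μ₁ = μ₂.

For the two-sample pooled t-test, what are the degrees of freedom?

df = n₁ + n₂ − 2 = 10 + 14 − 2 = 22

degrees of freedom = 22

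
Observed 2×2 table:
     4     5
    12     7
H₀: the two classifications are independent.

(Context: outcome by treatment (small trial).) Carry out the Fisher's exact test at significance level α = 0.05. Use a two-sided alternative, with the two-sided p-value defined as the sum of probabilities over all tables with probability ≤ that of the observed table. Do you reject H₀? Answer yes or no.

reject H₀: no

Margins: r₁=9, r₂=19, c₁=16, c₂=12, n=28
p_obs = C(9,4)·C(19,12)/C(28,16); sum pmf over tables with pmf ≤ p_obs
p-value (two-sided) = 0.43188
At α=0.05: p ≥ α → fail to reject H₀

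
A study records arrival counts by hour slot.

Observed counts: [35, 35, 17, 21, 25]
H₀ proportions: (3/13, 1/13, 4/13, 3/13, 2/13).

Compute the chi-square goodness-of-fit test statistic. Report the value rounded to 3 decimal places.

test statistic = 78.625

n = 133; E_i = n·p_i = [30.69, 10.23, 40.92, 30.69, 20.46]
χ² = (35−30.69)²/30.69 + (35−10.23)²/10.23 + (17−40.92)²/40.92 + (21−30.69)²/30.69 + (25−20.46)²/20.46 = 78.6247
df = 4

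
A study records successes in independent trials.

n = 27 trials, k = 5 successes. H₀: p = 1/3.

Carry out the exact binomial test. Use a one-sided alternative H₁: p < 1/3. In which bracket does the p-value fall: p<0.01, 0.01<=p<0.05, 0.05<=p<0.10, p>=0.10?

p-value bracket: 0.05<=p<0.10

Exact binomial: n=27, k=5, p₀=1/3=0.3333
P(X≤5) from Σ C(n,i)·p₀^i·(1−p₀)^(n−i)
p-value (one-sided, H₁ less) = 0.07194
→ bracket: 0.05<=p<0.10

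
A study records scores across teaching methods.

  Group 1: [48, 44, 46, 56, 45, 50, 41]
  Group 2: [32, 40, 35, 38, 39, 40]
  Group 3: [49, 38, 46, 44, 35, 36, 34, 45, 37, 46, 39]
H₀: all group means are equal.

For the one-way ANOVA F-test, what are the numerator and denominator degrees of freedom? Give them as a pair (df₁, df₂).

k = 3 groups, N = 24 total
df = (k−1, N−k) = (3−1, 24−3) = (2, 21)

degrees of freedom = [2, 21]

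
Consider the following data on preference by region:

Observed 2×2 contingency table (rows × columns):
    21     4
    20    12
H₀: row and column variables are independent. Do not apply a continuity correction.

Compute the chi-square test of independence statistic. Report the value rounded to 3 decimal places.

test statistic = 3.213

Row totals [25, 32], col totals [41, 16], n=57
χ² = (21−17.98)²/17.98 + (4−7.02)²/7.02 + (20−23.02)²/23.02 + (12−8.98)²/8.98 = 3.2132
df = 1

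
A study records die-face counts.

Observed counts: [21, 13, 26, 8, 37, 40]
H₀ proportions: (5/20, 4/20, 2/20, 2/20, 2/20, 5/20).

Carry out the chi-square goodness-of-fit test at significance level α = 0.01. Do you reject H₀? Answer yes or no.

n = 145; E_i = n·p_i = [36.25, 29.00, 14.50, 14.50, 14.50, 36.25]
χ² = (21−36.25)²/36.25 + (13−29.00)²/29.00 + (26−14.50)²/14.50 + (8−14.50)²/14.50 + (37−14.50)²/14.50 + (40−36.25)²/36.25 = 62.5793
df = 5
p-value (upper-tail) = 0.00000
At α=0.01: p < α → reject H₀

reject H₀: yes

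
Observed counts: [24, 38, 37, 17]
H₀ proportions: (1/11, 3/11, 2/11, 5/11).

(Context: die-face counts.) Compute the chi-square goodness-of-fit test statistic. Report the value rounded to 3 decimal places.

test statistic = 54.655

n = 116; E_i = n·p_i = [10.55, 31.64, 21.09, 52.73]
χ² = (24−10.55)²/10.55 + (38−31.64)²/31.64 + (37−21.09)²/21.09 + (17−52.73)²/52.73 = 54.6549
df = 3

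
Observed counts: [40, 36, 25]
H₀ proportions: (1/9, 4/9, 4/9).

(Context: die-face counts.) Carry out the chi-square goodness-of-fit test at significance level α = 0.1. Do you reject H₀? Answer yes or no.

n = 101; E_i = n·p_i = [11.22, 44.89, 44.89]
χ² = (40−11.22)²/11.22 + (36−44.89)²/44.89 + (25−44.89)²/44.89 = 84.3688
df = 2
p-value (upper-tail) = 0.00000
At α=0.1: p < α → reject H₀

reject H₀: yes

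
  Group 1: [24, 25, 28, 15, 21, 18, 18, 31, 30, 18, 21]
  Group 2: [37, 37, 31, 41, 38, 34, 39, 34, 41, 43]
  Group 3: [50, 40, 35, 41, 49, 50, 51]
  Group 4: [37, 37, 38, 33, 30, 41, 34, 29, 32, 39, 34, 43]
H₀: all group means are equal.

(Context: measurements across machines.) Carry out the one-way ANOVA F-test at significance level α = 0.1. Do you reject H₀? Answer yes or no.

reject H₀: yes

Group means [22.64, 37.50, 45.14, 35.58], grand mean 34.175
SSB = Σnᵢ(x̄ᵢ−x̄)² = 2440.956; SSW = ΣΣ(x−x̄ᵢ)² = 860.819
MSB = 2440.956/3 = 813.6519; MSW = 860.819/36 = 23.9116
F = MSB/MSW = 34.0274
df = (3, 36)
p-value (upper-tail) = 0.00000
At α=0.1: p < α → reject H₀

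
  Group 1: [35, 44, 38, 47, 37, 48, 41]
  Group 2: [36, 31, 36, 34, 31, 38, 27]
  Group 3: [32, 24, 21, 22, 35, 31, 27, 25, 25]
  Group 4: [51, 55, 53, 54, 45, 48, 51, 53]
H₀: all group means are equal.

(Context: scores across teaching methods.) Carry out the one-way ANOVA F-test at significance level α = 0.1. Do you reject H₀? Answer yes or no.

reject H₀: yes

Group means [41.43, 33.29, 26.89, 51.25], grand mean 37.903
SSB = Σnᵢ(x̄ᵢ−x̄)² = 2753.178; SSW = ΣΣ(x−x̄ᵢ)² = 501.532
MSB = 2753.178/3 = 917.7260; MSW = 501.532/27 = 18.5752
F = MSB/MSW = 49.4058
df = (3, 27)
p-value (upper-tail) = 0.00000
At α=0.1: p < α → reject H₀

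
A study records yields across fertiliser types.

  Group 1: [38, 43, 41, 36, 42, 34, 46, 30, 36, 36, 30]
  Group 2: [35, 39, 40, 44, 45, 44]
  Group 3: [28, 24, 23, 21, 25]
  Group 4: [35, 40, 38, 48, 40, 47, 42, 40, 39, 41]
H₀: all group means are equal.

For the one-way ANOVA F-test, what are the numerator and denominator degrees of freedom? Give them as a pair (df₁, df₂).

k = 4 groups, N = 32 total
df = (k−1, N−k) = (4−1, 32−4) = (3, 28)

degrees of freedom = [3, 28]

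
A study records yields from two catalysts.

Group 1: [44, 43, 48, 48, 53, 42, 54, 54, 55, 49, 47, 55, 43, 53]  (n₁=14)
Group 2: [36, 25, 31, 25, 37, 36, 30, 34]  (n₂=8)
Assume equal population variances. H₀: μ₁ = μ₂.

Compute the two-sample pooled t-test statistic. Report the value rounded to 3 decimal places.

x̄₁=49.143, s₁=4.849, n₁=14
x̄₂=31.750, s₂=4.833, n₂=8
s_p² = [13·4.849² + 7·4.833²]/20 = 23.4607
SE = √(s_p²·(1/14+1/8)) = 2.1467
t = (49.143−31.750)/2.1467 = 8.1021
df = 20

test statistic = 8.102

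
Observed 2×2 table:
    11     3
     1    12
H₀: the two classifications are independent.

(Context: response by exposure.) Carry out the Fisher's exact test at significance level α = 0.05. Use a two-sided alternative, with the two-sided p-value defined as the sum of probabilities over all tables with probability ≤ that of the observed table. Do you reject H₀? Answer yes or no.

reject H₀: yes

Margins: r₁=14, r₂=13, c₁=12, c₂=15, n=27
p_obs = C(14,11)·C(13,1)/C(27,12); sum pmf over tables with pmf ≤ p_obs
p-value (two-sided) = 0.00034
At α=0.05: p < α → reject H₀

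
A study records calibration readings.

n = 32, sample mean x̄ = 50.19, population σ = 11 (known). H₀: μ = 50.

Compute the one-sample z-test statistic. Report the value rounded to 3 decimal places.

test statistic = 0.098

SE = σ/√n = 11/√32 = 1.9445
z = (x̄−μ₀)/SE = (50.19−50)/1.9445 = 0.0977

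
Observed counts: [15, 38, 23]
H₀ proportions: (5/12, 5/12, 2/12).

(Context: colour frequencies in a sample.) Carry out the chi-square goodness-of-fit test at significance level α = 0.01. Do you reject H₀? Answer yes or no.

reject H₀: yes

n = 76; E_i = n·p_i = [31.67, 31.67, 12.67]
χ² = (15−31.67)²/31.67 + (38−31.67)²/31.67 + (23−12.67)²/12.67 = 18.4684
df = 2
p-value (upper-tail) = 0.00010
At α=0.01: p < α → reject H₀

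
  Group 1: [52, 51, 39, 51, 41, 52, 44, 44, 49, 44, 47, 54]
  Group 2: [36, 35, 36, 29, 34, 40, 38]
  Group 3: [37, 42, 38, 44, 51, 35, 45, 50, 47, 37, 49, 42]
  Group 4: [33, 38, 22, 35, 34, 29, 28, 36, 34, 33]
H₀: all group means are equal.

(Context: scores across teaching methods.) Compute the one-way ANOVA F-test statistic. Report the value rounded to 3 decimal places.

Group means [47.33, 35.43, 43.08, 32.20], grand mean 40.366
SSB = Σnᵢ(x̄ᵢ−x̄)² = 1508.615; SSW = ΣΣ(x−x̄ᵢ)² = 860.898
MSB = 1508.615/3 = 502.8715; MSW = 860.898/37 = 23.2675
F = MSB/MSW = 21.6126
df = (3, 37)

test statistic = 21.613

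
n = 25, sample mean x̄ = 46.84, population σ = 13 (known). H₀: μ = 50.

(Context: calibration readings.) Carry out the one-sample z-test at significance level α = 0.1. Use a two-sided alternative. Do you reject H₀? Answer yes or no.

SE = σ/√n = 13/√25 = 2.6000
z = (x̄−μ₀)/SE = (46.84−50)/2.6000 = -1.2154
p-value (two-sided) = 0.22422
At α=0.1: p ≥ α → fail to reject H₀

reject H₀: no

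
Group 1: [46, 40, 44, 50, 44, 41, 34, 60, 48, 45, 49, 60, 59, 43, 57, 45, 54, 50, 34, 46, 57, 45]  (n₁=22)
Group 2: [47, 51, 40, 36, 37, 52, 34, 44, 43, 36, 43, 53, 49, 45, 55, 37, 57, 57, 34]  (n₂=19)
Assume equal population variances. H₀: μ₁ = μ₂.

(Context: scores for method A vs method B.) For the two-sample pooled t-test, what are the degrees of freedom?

df = n₁ + n₂ − 2 = 22 + 19 − 2 = 39

degrees of freedom = 39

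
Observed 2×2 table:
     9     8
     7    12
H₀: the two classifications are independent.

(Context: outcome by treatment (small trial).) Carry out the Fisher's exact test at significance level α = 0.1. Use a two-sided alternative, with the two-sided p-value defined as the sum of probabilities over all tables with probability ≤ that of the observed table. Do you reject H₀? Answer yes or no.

reject H₀: no

Margins: r₁=17, r₂=19, c₁=16, c₂=20, n=36
p_obs = C(17,9)·C(19,7)/C(36,16); sum pmf over tables with pmf ≤ p_obs
p-value (two-sided) = 0.50273
At α=0.1: p ≥ α → fail to reject H₀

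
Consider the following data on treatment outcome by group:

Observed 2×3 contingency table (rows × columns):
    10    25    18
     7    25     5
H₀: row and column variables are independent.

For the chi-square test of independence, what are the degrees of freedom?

df = (r−1)(c−1) = (2−1)·(3−1) = 2

degrees of freedom = 2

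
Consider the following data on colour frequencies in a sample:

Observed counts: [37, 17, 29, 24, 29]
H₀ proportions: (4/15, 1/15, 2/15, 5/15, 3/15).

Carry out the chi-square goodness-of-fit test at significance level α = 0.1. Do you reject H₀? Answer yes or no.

reject H₀: yes

n = 136; E_i = n·p_i = [36.27, 9.07, 18.13, 45.33, 27.20]
χ² = (37−36.27)²/36.27 + (17−9.07)²/9.07 + (29−18.13)²/18.13 + (24−45.33)²/45.33 + (29−27.20)²/27.20 = 23.6268
df = 4
p-value (upper-tail) = 0.00009
At α=0.1: p < α → reject H₀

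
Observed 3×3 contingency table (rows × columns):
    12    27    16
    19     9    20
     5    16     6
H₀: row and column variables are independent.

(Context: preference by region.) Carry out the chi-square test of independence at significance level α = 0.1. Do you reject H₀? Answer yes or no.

reject H₀: yes

Row totals [55, 48, 27], col totals [36, 52, 42], n=130
χ² = (12−15.23)²/15.23 + (27−22.00)²/22.00 + (16−17.77)²/17.77 + (19−13.29)²/13.29 + (9−19.20)²/19.20 + (20−15.51)²/15.51 + (5−7.48)²/7.48 + (16−10.80)²/10.80 + (6−8.72)²/8.72 = 15.3431
df = 4
p-value (upper-tail) = 0.00404
At α=0.1: p < α → reject H₀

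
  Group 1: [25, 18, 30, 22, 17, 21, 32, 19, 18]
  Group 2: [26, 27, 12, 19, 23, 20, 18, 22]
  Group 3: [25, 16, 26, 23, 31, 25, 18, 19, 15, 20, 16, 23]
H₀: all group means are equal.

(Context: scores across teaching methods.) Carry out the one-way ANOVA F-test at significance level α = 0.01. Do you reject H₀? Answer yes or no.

reject H₀: no

Group means [22.44, 20.88, 21.42], grand mean 21.586
SSB = Σnᵢ(x̄ᵢ−x̄)² = 11.021; SSW = ΣΣ(x−x̄ᵢ)² = 662.014
MSB = 11.021/2 = 5.5103; MSW = 662.014/26 = 25.4621
F = MSB/MSW = 0.2164
df = (2, 26)
p-value (upper-tail) = 0.80684
At α=0.01: p ≥ α → fail to reject H₀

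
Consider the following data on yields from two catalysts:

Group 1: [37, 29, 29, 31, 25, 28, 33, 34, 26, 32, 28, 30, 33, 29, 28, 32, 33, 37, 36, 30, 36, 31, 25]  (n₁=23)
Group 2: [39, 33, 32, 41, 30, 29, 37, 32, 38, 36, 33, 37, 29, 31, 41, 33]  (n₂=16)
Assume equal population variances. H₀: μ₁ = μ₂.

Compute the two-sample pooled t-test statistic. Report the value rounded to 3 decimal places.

test statistic = -2.834

x̄₁=30.957, s₁=3.586, n₁=23
x̄₂=34.438, s₂=4.033, n₂=16
s_p² = [22·3.586² + 15·4.033²]/37 = 14.2404
SE = √(s_p²·(1/23+1/16)) = 1.2285
t = (30.957−34.438)/1.2285 = -2.8336
df = 37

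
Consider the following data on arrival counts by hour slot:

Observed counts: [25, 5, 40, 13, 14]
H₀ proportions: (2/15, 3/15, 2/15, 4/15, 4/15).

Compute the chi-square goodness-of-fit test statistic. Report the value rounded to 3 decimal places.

test statistic = 90.436

n = 97; E_i = n·p_i = [12.93, 19.40, 12.93, 25.87, 25.87]
χ² = (25−12.93)²/12.93 + (5−19.40)²/19.40 + (40−12.93)²/12.93 + (13−25.87)²/25.87 + (14−25.87)²/25.87 = 90.4356
df = 4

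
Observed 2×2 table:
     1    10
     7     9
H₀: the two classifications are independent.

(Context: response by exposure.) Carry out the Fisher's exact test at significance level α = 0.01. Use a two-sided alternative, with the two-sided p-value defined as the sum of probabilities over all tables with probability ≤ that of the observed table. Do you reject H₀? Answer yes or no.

Margins: r₁=11, r₂=16, c₁=8, c₂=19, n=27
p_obs = C(11,1)·C(16,7)/C(27,8); sum pmf over tables with pmf ≤ p_obs
p-value (two-sided) = 0.08990
At α=0.01: p ≥ α → fail to reject H₀

reject H₀: no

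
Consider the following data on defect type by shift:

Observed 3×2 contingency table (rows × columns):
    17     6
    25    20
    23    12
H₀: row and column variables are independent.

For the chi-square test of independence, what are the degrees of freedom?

degrees of freedom = 2

df = (r−1)(c−1) = (3−1)·(2−1) = 2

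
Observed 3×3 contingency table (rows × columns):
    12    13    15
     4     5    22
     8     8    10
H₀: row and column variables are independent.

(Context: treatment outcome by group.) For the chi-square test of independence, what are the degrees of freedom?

degrees of freedom = 4

df = (r−1)(c−1) = (3−1)·(3−1) = 4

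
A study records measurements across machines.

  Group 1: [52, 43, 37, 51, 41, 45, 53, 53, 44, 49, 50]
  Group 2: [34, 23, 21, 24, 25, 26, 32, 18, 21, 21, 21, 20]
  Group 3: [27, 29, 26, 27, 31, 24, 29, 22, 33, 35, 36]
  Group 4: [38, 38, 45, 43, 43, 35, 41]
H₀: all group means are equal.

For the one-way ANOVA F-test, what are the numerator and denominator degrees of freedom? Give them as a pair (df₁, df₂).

degrees of freedom = [3, 37]

k = 4 groups, N = 41 total
df = (k−1, N−k) = (4−1, 41−4) = (3, 37)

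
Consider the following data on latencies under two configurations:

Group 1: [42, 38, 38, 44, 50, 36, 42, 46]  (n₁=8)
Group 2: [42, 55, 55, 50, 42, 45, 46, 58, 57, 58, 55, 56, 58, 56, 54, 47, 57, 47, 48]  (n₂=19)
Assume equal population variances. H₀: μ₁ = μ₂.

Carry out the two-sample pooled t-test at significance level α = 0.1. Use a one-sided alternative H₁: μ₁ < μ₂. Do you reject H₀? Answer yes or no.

reject H₀: yes

x̄₁=42.000, s₁=4.660, n₁=8
x̄₂=51.895, s₂=5.656, n₂=19
s_p² = [7·4.660² + 18·5.656²]/25 = 29.1116
SE = √(s_p²·(1/8+1/19)) = 2.2740
t = (42.000−51.895)/2.2740 = -4.3512
df = 25
p-value (one-sided, H₁ less) = 0.00010
At α=0.1: p < α → reject H₀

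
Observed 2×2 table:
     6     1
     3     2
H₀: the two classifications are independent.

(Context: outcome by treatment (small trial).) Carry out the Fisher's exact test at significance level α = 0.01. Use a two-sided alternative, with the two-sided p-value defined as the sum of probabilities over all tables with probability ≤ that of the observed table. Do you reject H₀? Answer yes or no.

Margins: r₁=7, r₂=5, c₁=9, c₂=3, n=12
p_obs = C(7,6)·C(5,3)/C(12,9); sum pmf over tables with pmf ≤ p_obs
p-value (two-sided) = 0.52273
At α=0.01: p ≥ α → fail to reject H₀

reject H₀: no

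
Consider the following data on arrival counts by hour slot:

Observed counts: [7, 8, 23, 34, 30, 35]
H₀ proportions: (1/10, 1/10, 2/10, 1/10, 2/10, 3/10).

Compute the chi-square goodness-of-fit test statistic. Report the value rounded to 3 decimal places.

test statistic = 37.586

n = 137; E_i = n·p_i = [13.70, 13.70, 27.40, 13.70, 27.40, 41.10]
χ² = (7−13.70)²/13.70 + (8−13.70)²/13.70 + (23−27.40)²/27.40 + (34−13.70)²/13.70 + (30−27.40)²/27.40 + (35−41.10)²/41.10 = 37.5864
df = 5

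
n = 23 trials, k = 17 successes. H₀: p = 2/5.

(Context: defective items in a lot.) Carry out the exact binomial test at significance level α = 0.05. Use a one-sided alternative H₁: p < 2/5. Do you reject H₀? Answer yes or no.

reject H₀: no

Exact binomial: n=23, k=17, p₀=2/5=0.4000
P(X≤17) from Σ C(n,i)·p₀^i·(1−p₀)^(n−i)
p-value (one-sided, H₁ less) = 0.99978
At α=0.05: p ≥ α → fail to reject H₀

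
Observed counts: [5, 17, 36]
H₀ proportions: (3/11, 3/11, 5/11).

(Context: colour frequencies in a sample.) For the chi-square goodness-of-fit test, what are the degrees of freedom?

df = k − 1 = 3 − 1 = 2

degrees of freedom = 2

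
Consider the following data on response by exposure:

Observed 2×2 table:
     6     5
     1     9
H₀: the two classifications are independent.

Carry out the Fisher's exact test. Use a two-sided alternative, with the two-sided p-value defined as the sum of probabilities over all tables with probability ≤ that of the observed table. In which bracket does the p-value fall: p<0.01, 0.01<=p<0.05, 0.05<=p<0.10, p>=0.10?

Margins: r₁=11, r₂=10, c₁=7, c₂=14, n=21
p_obs = C(11,6)·C(10,1)/C(21,7); sum pmf over tables with pmf ≤ p_obs
p-value (two-sided) = 0.06347
→ bracket: 0.05<=p<0.10

p-value bracket: 0.05<=p<0.10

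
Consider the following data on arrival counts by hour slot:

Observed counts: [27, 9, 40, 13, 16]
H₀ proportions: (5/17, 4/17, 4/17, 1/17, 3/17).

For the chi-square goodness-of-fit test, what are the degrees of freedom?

degrees of freedom = 4

df = k − 1 = 5 − 1 = 4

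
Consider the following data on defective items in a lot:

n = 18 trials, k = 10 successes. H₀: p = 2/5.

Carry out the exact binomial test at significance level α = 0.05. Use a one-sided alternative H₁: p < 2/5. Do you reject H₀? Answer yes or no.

Exact binomial: n=18, k=10, p₀=2/5=0.4000
P(X≤10) from Σ C(n,i)·p₀^i·(1−p₀)^(n−i)
p-value (one-sided, H₁ less) = 0.94235
At α=0.05: p ≥ α → fail to reject H₀

reject H₀: no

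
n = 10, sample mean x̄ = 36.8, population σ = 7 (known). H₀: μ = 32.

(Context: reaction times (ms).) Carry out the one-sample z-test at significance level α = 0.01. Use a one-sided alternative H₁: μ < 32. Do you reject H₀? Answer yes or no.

reject H₀: no

SE = σ/√n = 7/√10 = 2.2136
z = (x̄−μ₀)/SE = (36.8−32)/2.2136 = 2.1684
p-value (one-sided, H₁ less) = 0.98494
At α=0.01: p ≥ α → fail to reject H₀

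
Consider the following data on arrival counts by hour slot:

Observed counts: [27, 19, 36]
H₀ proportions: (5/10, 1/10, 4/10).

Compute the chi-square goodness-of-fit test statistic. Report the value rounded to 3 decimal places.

n = 82; E_i = n·p_i = [41.00, 8.20, 32.80]
χ² = (27−41.00)²/41.00 + (19−8.20)²/8.20 + (36−32.80)²/32.80 = 19.3171
df = 2

test statistic = 19.317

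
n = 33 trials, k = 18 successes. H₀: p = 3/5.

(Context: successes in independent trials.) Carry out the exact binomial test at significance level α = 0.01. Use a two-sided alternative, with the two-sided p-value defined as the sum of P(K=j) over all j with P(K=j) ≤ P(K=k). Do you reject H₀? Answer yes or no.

Exact binomial: n=33, k=18, p₀=3/5=0.6000
P(X=j) = C(n,j)·p₀^j·(1−p₀)^(n−j); p = Σ P(X=j) over j with P(X=j) ≤ P(X=18)
p-value (two-sided) = 0.59484
At α=0.01: p ≥ α → fail to reject H₀

reject H₀: no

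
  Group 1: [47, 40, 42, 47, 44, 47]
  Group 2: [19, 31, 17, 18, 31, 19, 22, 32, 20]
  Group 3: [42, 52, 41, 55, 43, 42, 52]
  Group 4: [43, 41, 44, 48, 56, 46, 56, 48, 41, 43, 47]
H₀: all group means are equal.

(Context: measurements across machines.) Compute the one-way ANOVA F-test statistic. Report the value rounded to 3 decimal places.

test statistic = 39.331

Group means [44.50, 23.22, 46.71, 46.64], grand mean 39.879
SSB = Σnᵢ(x̄ᵢ−x̄)² = 3454.486; SSW = ΣΣ(x−x̄ᵢ)² = 849.030
MSB = 3454.486/3 = 1151.4952; MSW = 849.030/29 = 29.2769
F = MSB/MSW = 39.3312
df = (3, 29)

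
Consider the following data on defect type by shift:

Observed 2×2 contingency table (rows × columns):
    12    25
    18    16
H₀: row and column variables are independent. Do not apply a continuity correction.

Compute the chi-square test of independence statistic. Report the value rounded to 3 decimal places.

Row totals [37, 34], col totals [30, 41], n=71
χ² = (12−15.63)²/15.63 + (25−21.37)²/21.37 + (18−14.37)²/14.37 + (16−19.63)²/19.63 = 3.0543
df = 1

test statistic = 3.054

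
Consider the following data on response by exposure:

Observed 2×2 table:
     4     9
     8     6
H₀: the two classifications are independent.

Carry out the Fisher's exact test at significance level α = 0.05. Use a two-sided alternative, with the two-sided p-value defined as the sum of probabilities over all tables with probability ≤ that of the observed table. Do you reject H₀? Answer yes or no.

reject H₀: no

Margins: r₁=13, r₂=14, c₁=12, c₂=15, n=27
p_obs = C(13,4)·C(14,8)/C(27,12); sum pmf over tables with pmf ≤ p_obs
p-value (two-sided) = 0.25186
At α=0.05: p ≥ α → fail to reject H₀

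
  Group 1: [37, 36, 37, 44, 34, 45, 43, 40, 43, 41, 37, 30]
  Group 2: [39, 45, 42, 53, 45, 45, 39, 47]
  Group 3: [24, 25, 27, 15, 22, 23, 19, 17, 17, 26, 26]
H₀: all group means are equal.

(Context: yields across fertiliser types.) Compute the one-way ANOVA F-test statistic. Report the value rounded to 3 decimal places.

test statistic = 70.208

Group means [38.92, 44.38, 21.91], grand mean 34.290
SSB = Σnᵢ(x̄ᵢ−x̄)² = 2756.686; SSW = ΣΣ(x−x̄ᵢ)² = 549.701
MSB = 2756.686/2 = 1378.3432; MSW = 549.701/28 = 19.6322
F = MSB/MSW = 70.2084
df = (2, 28)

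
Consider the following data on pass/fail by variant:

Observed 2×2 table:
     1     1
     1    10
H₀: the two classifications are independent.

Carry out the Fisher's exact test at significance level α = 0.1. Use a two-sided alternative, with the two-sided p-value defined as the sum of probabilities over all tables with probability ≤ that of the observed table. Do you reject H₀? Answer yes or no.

reject H₀: no

Margins: r₁=2, r₂=11, c₁=2, c₂=11, n=13
p_obs = C(2,1)·C(11,1)/C(13,2); sum pmf over tables with pmf ≤ p_obs
p-value (two-sided) = 0.29487
At α=0.1: p ≥ α → fail to reject H₀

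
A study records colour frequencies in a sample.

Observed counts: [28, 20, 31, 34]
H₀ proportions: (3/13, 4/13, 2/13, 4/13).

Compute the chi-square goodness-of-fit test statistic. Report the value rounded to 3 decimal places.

n = 113; E_i = n·p_i = [26.08, 34.77, 17.38, 34.77]
χ² = (28−26.08)²/26.08 + (20−34.77)²/34.77 + (31−17.38)²/17.38 + (34−34.77)²/34.77 = 17.0959
df = 3

test statistic = 17.096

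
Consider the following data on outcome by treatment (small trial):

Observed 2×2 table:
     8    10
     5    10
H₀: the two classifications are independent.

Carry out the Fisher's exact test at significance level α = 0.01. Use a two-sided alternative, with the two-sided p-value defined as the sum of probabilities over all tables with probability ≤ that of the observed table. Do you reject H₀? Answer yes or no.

reject H₀: no

Margins: r₁=18, r₂=15, c₁=13, c₂=20, n=33
p_obs = C(18,8)·C(15,5)/C(33,13); sum pmf over tables with pmf ≤ p_obs
p-value (two-sided) = 0.72211
At α=0.01: p ≥ α → fail to reject H₀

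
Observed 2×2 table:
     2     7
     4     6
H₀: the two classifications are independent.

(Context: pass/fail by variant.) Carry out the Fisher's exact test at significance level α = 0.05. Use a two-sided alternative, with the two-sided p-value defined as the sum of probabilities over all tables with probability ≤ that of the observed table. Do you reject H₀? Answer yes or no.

Margins: r₁=9, r₂=10, c₁=6, c₂=13, n=19
p_obs = C(9,2)·C(10,4)/C(19,6); sum pmf over tables with pmf ≤ p_obs
p-value (two-sided) = 0.62848
At α=0.05: p ≥ α → fail to reject H₀

reject H₀: no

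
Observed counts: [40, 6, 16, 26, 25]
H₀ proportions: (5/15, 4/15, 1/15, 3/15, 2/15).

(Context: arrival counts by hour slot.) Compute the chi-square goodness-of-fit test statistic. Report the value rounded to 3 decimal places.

test statistic = 36.049

n = 113; E_i = n·p_i = [37.67, 30.13, 7.53, 22.60, 15.07]
χ² = (40−37.67)²/37.67 + (6−30.13)²/30.13 + (16−7.53)²/7.53 + (26−22.60)²/22.60 + (25−15.07)²/15.07 = 36.0487
df = 4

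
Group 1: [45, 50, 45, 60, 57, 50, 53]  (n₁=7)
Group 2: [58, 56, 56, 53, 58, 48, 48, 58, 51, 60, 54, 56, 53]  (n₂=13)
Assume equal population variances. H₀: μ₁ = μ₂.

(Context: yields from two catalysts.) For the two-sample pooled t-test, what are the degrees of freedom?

df = n₁ + n₂ − 2 = 7 + 13 − 2 = 18

degrees of freedom = 18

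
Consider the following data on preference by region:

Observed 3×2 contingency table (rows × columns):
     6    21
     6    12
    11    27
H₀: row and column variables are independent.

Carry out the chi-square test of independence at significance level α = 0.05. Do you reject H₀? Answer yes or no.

reject H₀: no

Row totals [27, 18, 38], col totals [23, 60], n=83
χ² = (6−7.48)²/7.48 + (21−19.52)²/19.52 + (6−4.99)²/4.99 + (12−13.01)²/13.01 + (11−10.53)²/10.53 + (27−27.47)²/27.47 = 0.7191
df = 2
p-value (upper-tail) = 0.69799
At α=0.05: p ≥ α → fail to reject H₀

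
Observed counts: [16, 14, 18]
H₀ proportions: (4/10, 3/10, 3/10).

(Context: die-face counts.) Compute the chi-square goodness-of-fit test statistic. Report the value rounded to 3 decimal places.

n = 48; E_i = n·p_i = [19.20, 14.40, 14.40]
χ² = (16−19.20)²/19.20 + (14−14.40)²/14.40 + (18−14.40)²/14.40 = 1.4444
df = 2

test statistic = 1.444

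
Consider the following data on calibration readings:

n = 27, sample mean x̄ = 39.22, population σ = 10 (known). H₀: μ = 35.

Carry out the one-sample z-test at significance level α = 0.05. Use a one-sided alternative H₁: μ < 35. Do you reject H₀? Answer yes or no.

reject H₀: no

SE = σ/√n = 10/√27 = 1.9245
z = (x̄−μ₀)/SE = (39.22−35)/1.9245 = 2.1928
p-value (one-sided, H₁ less) = 0.98584
At α=0.05: p ≥ α → fail to reject H₀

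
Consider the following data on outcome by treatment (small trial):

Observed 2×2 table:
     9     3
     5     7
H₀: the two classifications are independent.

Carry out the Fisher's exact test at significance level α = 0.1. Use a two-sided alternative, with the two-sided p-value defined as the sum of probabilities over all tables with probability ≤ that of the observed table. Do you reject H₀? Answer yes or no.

reject H₀: no

Margins: r₁=12, r₂=12, c₁=14, c₂=10, n=24
p_obs = C(12,9)·C(12,5)/C(24,14); sum pmf over tables with pmf ≤ p_obs
p-value (two-sided) = 0.21376
At α=0.1: p ≥ α → fail to reject H₀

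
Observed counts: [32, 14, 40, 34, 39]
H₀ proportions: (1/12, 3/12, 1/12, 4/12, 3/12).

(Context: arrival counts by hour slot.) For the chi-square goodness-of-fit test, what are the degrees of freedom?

df = k − 1 = 5 − 1 = 4

degrees of freedom = 4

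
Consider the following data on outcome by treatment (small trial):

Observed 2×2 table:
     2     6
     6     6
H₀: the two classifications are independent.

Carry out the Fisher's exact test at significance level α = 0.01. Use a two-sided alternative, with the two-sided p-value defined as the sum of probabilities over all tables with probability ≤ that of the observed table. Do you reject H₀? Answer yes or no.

reject H₀: no

Margins: r₁=8, r₂=12, c₁=8, c₂=12, n=20
p_obs = C(8,2)·C(12,6)/C(20,8); sum pmf over tables with pmf ≤ p_obs
p-value (two-sided) = 0.37285
At α=0.01: p ≥ α → fail to reject H₀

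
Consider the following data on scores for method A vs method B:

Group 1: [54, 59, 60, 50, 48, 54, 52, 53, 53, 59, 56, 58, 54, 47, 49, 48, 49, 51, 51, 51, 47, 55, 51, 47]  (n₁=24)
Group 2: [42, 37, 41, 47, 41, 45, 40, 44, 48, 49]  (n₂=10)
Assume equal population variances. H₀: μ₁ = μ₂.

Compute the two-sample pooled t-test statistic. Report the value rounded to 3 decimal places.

test statistic = 5.994

x̄₁=52.333, s₁=3.996, n₁=24
x̄₂=43.400, s₂=3.864, n₂=10
s_p² = [23·3.996² + 9·3.864²]/32 = 15.6792
SE = √(s_p²·(1/24+1/10)) = 1.4904
t = (52.333−43.400)/1.4904 = 5.9940
df = 32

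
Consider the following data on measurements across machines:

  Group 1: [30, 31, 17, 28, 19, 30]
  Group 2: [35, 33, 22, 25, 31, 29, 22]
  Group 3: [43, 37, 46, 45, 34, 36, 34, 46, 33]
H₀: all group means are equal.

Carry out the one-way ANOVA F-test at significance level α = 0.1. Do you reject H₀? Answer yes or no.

reject H₀: yes

Group means [25.83, 28.14, 39.33], grand mean 32.091
SSB = Σnᵢ(x̄ᵢ−x̄)² = 816.128; SSW = ΣΣ(x−x̄ᵢ)² = 603.690
MSB = 816.128/2 = 408.0639; MSW = 603.690/19 = 31.7732
F = MSB/MSW = 12.8430
df = (2, 19)
p-value (upper-tail) = 0.00030
At α=0.1: p < α → reject H₀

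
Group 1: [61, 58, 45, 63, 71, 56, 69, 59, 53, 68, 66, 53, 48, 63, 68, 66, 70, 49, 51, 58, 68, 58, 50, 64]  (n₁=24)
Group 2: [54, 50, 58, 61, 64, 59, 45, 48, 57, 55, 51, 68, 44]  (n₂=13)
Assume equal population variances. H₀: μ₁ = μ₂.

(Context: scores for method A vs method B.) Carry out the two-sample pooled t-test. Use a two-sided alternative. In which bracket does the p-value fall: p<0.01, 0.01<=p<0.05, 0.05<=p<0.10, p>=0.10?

p-value bracket: 0.05<=p<0.10

x̄₁=59.792, s₁=7.796, n₁=24
x̄₂=54.923, s₂=7.228, n₂=13
s_p² = [23·7.796² + 12·7.228²]/35 = 57.8538
SE = √(s_p²·(1/24+1/13)) = 2.6193
t = (59.792−54.923)/2.6193 = 1.8587
df = 35
p-value (two-sided) = 0.07149
→ bracket: 0.05<=p<0.10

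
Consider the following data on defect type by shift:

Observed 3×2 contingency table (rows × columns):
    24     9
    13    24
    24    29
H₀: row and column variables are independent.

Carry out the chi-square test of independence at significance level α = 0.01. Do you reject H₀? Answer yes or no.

reject H₀: yes

Row totals [33, 37, 53], col totals [61, 62], n=123
χ² = (24−16.37)²/16.37 + (9−16.63)²/16.63 + (13−18.35)²/18.35 + (24−18.65)²/18.65 + (24−26.28)²/26.28 + (29−26.72)²/26.72 = 10.5527
df = 2
p-value (upper-tail) = 0.00511
At α=0.01: p < α → reject H₀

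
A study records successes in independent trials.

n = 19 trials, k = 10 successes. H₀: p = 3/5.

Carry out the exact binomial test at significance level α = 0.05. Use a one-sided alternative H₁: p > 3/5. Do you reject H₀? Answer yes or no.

reject H₀: no

Exact binomial: n=19, k=10, p₀=3/5=0.6000
P(X≥10) from Σ C(n,i)·p₀^i·(1−p₀)^(n−i)
p-value (one-sided, H₁ greater) = 0.81391
At α=0.05: p ≥ α → fail to reject H₀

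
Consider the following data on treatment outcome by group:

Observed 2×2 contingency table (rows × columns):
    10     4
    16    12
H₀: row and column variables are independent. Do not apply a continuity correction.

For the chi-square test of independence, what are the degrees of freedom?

degrees of freedom = 1

df = (r−1)(c−1) = (2−1)·(2−1) = 1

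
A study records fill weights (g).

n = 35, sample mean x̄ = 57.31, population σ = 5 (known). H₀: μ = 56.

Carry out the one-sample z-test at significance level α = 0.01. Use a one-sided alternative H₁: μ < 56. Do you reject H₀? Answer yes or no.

reject H₀: no

SE = σ/√n = 5/√35 = 0.8452
z = (x̄−μ₀)/SE = (57.31−56)/0.8452 = 1.5500
p-value (one-sided, H₁ less) = 0.93943
At α=0.01: p ≥ α → fail to reject H₀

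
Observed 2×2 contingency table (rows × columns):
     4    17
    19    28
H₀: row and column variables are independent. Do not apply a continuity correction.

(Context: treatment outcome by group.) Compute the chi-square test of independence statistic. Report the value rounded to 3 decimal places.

Row totals [21, 47], col totals [23, 45], n=68
χ² = (4−7.10)²/7.10 + (17−13.90)²/13.90 + (19−15.90)²/15.90 + (28−31.10)²/31.10 = 2.9636
df = 1

test statistic = 2.964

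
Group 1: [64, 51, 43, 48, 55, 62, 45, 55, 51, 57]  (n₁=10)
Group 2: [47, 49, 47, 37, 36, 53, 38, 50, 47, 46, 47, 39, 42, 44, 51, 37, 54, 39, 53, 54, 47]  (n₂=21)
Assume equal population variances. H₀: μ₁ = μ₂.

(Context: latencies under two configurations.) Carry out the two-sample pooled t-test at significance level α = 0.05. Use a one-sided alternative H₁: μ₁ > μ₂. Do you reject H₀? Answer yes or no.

x̄₁=53.100, s₁=6.855, n₁=10
x̄₂=45.571, s₂=6.005, n₂=21
s_p² = [9·6.855² + 20·6.005²]/29 = 39.4498
SE = √(s_p²·(1/10+1/21)) = 2.4132
t = (53.100−45.571)/2.4132 = 3.1197
df = 29
p-value (one-sided, H₁ greater) = 0.00203
At α=0.05: p < α → reject H₀

reject H₀: yes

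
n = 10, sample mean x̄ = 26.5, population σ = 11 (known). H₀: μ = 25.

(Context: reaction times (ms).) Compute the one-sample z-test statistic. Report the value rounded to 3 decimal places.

test statistic = 0.431

SE = σ/√n = 11/√10 = 3.4785
z = (x̄−μ₀)/SE = (26.5−25)/3.4785 = 0.4312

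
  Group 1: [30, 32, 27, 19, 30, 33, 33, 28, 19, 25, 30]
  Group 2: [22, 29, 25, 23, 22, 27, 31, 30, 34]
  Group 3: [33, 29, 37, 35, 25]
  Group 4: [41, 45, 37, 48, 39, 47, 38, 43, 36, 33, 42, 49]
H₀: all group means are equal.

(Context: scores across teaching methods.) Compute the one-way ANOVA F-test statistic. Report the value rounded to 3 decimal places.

Group means [27.82, 27.00, 31.80, 41.50], grand mean 32.595
SSB = Σnᵢ(x̄ᵢ−x̄)² = 1487.483; SSW = ΣΣ(x−x̄ᵢ)² = 775.436
MSB = 1487.483/3 = 495.8275; MSW = 775.436/33 = 23.4981
F = MSB/MSW = 21.1008
df = (3, 33)

test statistic = 21.101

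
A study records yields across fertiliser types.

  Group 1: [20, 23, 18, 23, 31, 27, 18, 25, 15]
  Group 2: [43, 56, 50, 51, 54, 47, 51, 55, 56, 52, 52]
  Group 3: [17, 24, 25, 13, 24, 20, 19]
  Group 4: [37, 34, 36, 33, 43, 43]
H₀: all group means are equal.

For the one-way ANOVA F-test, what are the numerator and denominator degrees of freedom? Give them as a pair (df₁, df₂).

k = 4 groups, N = 33 total
df = (k−1, N−k) = (4−1, 33−4) = (3, 29)

degrees of freedom = [3, 29]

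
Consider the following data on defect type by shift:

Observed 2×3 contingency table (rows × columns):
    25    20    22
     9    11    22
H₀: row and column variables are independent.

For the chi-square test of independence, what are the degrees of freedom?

df = (r−1)(c−1) = (2−1)·(3−1) = 2

degrees of freedom = 2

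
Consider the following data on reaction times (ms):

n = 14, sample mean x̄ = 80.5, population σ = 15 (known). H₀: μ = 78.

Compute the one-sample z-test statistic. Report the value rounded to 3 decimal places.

SE = σ/√n = 15/√14 = 4.0089
z = (x̄−μ₀)/SE = (80.5−78)/4.0089 = 0.6236

test statistic = 0.624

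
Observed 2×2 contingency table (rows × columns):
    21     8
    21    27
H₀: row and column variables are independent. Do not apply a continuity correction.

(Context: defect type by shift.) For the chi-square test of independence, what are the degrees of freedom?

df = (r−1)(c−1) = (2−1)·(2−1) = 1

degrees of freedom = 1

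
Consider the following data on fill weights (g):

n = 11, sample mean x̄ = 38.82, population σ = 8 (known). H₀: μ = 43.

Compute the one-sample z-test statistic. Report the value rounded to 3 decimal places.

SE = σ/√n = 8/√11 = 2.4121
z = (x̄−μ₀)/SE = (38.82−43)/2.4121 = -1.7329

test statistic = -1.733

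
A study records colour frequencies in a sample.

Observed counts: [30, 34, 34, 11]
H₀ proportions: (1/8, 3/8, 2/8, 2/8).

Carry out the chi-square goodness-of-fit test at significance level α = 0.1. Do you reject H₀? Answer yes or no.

n = 109; E_i = n·p_i = [13.62, 40.88, 27.25, 27.25]
χ² = (30−13.62)²/13.62 + (34−40.88)²/40.88 + (34−27.25)²/27.25 + (11−27.25)²/27.25 = 32.1988
df = 3
p-value (upper-tail) = 0.00000
At α=0.1: p < α → reject H₀

reject H₀: yes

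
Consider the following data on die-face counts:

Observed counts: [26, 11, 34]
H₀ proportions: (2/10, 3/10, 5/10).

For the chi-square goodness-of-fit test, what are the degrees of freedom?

df = k − 1 = 3 − 1 = 2

degrees of freedom = 2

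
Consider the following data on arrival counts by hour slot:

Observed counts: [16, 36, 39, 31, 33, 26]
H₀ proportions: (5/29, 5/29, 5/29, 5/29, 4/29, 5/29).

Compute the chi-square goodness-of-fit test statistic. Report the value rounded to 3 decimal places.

n = 181; E_i = n·p_i = [31.21, 31.21, 31.21, 31.21, 24.97, 31.21]
χ² = (16−31.21)²/31.21 + (36−31.21)²/31.21 + (39−31.21)²/31.21 + (31−31.21)²/31.21 + (33−24.97)²/24.97 + (26−31.21)²/31.21 = 13.5483
df = 5

test statistic = 13.548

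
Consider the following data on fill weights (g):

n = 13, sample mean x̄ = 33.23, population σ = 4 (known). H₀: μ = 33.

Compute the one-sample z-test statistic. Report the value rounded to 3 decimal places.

SE = σ/√n = 4/√13 = 1.1094
z = (x̄−μ₀)/SE = (33.23−33)/1.1094 = 0.2073

test statistic = 0.207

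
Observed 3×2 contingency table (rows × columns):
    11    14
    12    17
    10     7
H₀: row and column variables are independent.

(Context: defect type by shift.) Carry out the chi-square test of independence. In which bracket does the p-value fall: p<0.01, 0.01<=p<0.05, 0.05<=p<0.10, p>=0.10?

Row totals [25, 29, 17], col totals [33, 38], n=71
χ² = (11−11.62)²/11.62 + (14−13.38)²/13.38 + (12−13.48)²/13.48 + (17−15.52)²/15.52 + (10−7.90)²/7.90 + (7−9.10)²/9.10 = 1.4063
df = 2
p-value (upper-tail) = 0.49501
→ bracket: p>=0.10

p-value bracket: p>=0.10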